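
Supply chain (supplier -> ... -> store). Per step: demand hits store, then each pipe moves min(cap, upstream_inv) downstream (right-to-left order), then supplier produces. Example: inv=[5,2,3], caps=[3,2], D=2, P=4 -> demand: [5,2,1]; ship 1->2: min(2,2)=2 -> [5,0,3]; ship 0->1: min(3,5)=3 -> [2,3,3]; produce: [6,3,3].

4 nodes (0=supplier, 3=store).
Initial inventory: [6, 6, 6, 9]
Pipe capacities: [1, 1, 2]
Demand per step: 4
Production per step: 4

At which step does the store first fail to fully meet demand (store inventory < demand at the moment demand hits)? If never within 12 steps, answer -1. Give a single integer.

Step 1: demand=4,sold=4 ship[2->3]=2 ship[1->2]=1 ship[0->1]=1 prod=4 -> [9 6 5 7]
Step 2: demand=4,sold=4 ship[2->3]=2 ship[1->2]=1 ship[0->1]=1 prod=4 -> [12 6 4 5]
Step 3: demand=4,sold=4 ship[2->3]=2 ship[1->2]=1 ship[0->1]=1 prod=4 -> [15 6 3 3]
Step 4: demand=4,sold=3 ship[2->3]=2 ship[1->2]=1 ship[0->1]=1 prod=4 -> [18 6 2 2]
Step 5: demand=4,sold=2 ship[2->3]=2 ship[1->2]=1 ship[0->1]=1 prod=4 -> [21 6 1 2]
Step 6: demand=4,sold=2 ship[2->3]=1 ship[1->2]=1 ship[0->1]=1 prod=4 -> [24 6 1 1]
Step 7: demand=4,sold=1 ship[2->3]=1 ship[1->2]=1 ship[0->1]=1 prod=4 -> [27 6 1 1]
Step 8: demand=4,sold=1 ship[2->3]=1 ship[1->2]=1 ship[0->1]=1 prod=4 -> [30 6 1 1]
Step 9: demand=4,sold=1 ship[2->3]=1 ship[1->2]=1 ship[0->1]=1 prod=4 -> [33 6 1 1]
Step 10: demand=4,sold=1 ship[2->3]=1 ship[1->2]=1 ship[0->1]=1 prod=4 -> [36 6 1 1]
Step 11: demand=4,sold=1 ship[2->3]=1 ship[1->2]=1 ship[0->1]=1 prod=4 -> [39 6 1 1]
Step 12: demand=4,sold=1 ship[2->3]=1 ship[1->2]=1 ship[0->1]=1 prod=4 -> [42 6 1 1]
First stockout at step 4

4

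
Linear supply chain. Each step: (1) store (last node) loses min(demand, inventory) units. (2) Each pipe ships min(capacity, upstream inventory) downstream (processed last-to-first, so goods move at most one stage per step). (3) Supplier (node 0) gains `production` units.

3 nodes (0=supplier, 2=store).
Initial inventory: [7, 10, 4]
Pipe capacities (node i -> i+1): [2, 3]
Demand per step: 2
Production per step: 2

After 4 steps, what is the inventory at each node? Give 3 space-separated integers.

Step 1: demand=2,sold=2 ship[1->2]=3 ship[0->1]=2 prod=2 -> inv=[7 9 5]
Step 2: demand=2,sold=2 ship[1->2]=3 ship[0->1]=2 prod=2 -> inv=[7 8 6]
Step 3: demand=2,sold=2 ship[1->2]=3 ship[0->1]=2 prod=2 -> inv=[7 7 7]
Step 4: demand=2,sold=2 ship[1->2]=3 ship[0->1]=2 prod=2 -> inv=[7 6 8]

7 6 8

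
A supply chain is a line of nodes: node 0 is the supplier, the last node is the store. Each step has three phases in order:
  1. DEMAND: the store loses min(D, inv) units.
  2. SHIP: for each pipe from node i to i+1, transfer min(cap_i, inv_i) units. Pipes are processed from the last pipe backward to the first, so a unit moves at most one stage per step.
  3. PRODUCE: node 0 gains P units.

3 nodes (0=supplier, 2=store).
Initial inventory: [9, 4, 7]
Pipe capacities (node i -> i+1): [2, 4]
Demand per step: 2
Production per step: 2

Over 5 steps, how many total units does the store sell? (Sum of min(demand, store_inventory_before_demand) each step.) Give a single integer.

Answer: 10

Derivation:
Step 1: sold=2 (running total=2) -> [9 2 9]
Step 2: sold=2 (running total=4) -> [9 2 9]
Step 3: sold=2 (running total=6) -> [9 2 9]
Step 4: sold=2 (running total=8) -> [9 2 9]
Step 5: sold=2 (running total=10) -> [9 2 9]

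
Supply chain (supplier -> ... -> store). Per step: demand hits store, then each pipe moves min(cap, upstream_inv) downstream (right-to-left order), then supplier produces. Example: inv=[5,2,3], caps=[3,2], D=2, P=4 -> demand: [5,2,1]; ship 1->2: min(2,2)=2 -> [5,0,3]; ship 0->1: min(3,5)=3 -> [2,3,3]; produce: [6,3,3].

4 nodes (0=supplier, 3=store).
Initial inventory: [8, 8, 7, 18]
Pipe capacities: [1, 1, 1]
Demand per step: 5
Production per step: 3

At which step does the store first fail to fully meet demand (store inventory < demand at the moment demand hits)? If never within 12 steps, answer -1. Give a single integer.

Step 1: demand=5,sold=5 ship[2->3]=1 ship[1->2]=1 ship[0->1]=1 prod=3 -> [10 8 7 14]
Step 2: demand=5,sold=5 ship[2->3]=1 ship[1->2]=1 ship[0->1]=1 prod=3 -> [12 8 7 10]
Step 3: demand=5,sold=5 ship[2->3]=1 ship[1->2]=1 ship[0->1]=1 prod=3 -> [14 8 7 6]
Step 4: demand=5,sold=5 ship[2->3]=1 ship[1->2]=1 ship[0->1]=1 prod=3 -> [16 8 7 2]
Step 5: demand=5,sold=2 ship[2->3]=1 ship[1->2]=1 ship[0->1]=1 prod=3 -> [18 8 7 1]
Step 6: demand=5,sold=1 ship[2->3]=1 ship[1->2]=1 ship[0->1]=1 prod=3 -> [20 8 7 1]
Step 7: demand=5,sold=1 ship[2->3]=1 ship[1->2]=1 ship[0->1]=1 prod=3 -> [22 8 7 1]
Step 8: demand=5,sold=1 ship[2->3]=1 ship[1->2]=1 ship[0->1]=1 prod=3 -> [24 8 7 1]
Step 9: demand=5,sold=1 ship[2->3]=1 ship[1->2]=1 ship[0->1]=1 prod=3 -> [26 8 7 1]
Step 10: demand=5,sold=1 ship[2->3]=1 ship[1->2]=1 ship[0->1]=1 prod=3 -> [28 8 7 1]
Step 11: demand=5,sold=1 ship[2->3]=1 ship[1->2]=1 ship[0->1]=1 prod=3 -> [30 8 7 1]
Step 12: demand=5,sold=1 ship[2->3]=1 ship[1->2]=1 ship[0->1]=1 prod=3 -> [32 8 7 1]
First stockout at step 5

5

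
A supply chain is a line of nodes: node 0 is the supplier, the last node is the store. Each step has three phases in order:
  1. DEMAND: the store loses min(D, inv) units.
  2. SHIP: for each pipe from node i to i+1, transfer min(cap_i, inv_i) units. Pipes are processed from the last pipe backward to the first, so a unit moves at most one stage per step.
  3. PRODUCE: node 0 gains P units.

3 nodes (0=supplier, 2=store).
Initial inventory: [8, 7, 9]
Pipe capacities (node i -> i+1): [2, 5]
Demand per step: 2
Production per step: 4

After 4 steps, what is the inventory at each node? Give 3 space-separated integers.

Step 1: demand=2,sold=2 ship[1->2]=5 ship[0->1]=2 prod=4 -> inv=[10 4 12]
Step 2: demand=2,sold=2 ship[1->2]=4 ship[0->1]=2 prod=4 -> inv=[12 2 14]
Step 3: demand=2,sold=2 ship[1->2]=2 ship[0->1]=2 prod=4 -> inv=[14 2 14]
Step 4: demand=2,sold=2 ship[1->2]=2 ship[0->1]=2 prod=4 -> inv=[16 2 14]

16 2 14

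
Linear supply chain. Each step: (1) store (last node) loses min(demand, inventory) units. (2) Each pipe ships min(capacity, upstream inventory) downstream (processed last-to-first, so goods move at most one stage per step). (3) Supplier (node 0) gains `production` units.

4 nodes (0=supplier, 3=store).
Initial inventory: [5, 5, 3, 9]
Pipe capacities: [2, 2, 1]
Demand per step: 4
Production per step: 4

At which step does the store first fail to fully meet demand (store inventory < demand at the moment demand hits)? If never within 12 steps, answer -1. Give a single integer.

Step 1: demand=4,sold=4 ship[2->3]=1 ship[1->2]=2 ship[0->1]=2 prod=4 -> [7 5 4 6]
Step 2: demand=4,sold=4 ship[2->3]=1 ship[1->2]=2 ship[0->1]=2 prod=4 -> [9 5 5 3]
Step 3: demand=4,sold=3 ship[2->3]=1 ship[1->2]=2 ship[0->1]=2 prod=4 -> [11 5 6 1]
Step 4: demand=4,sold=1 ship[2->3]=1 ship[1->2]=2 ship[0->1]=2 prod=4 -> [13 5 7 1]
Step 5: demand=4,sold=1 ship[2->3]=1 ship[1->2]=2 ship[0->1]=2 prod=4 -> [15 5 8 1]
Step 6: demand=4,sold=1 ship[2->3]=1 ship[1->2]=2 ship[0->1]=2 prod=4 -> [17 5 9 1]
Step 7: demand=4,sold=1 ship[2->3]=1 ship[1->2]=2 ship[0->1]=2 prod=4 -> [19 5 10 1]
Step 8: demand=4,sold=1 ship[2->3]=1 ship[1->2]=2 ship[0->1]=2 prod=4 -> [21 5 11 1]
Step 9: demand=4,sold=1 ship[2->3]=1 ship[1->2]=2 ship[0->1]=2 prod=4 -> [23 5 12 1]
Step 10: demand=4,sold=1 ship[2->3]=1 ship[1->2]=2 ship[0->1]=2 prod=4 -> [25 5 13 1]
Step 11: demand=4,sold=1 ship[2->3]=1 ship[1->2]=2 ship[0->1]=2 prod=4 -> [27 5 14 1]
Step 12: demand=4,sold=1 ship[2->3]=1 ship[1->2]=2 ship[0->1]=2 prod=4 -> [29 5 15 1]
First stockout at step 3

3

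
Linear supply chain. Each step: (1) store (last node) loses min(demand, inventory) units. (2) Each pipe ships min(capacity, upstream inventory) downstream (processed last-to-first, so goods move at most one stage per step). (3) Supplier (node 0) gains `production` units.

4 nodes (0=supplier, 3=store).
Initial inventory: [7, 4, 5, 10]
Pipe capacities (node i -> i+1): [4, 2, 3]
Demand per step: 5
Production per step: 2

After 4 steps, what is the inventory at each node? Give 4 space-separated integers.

Step 1: demand=5,sold=5 ship[2->3]=3 ship[1->2]=2 ship[0->1]=4 prod=2 -> inv=[5 6 4 8]
Step 2: demand=5,sold=5 ship[2->3]=3 ship[1->2]=2 ship[0->1]=4 prod=2 -> inv=[3 8 3 6]
Step 3: demand=5,sold=5 ship[2->3]=3 ship[1->2]=2 ship[0->1]=3 prod=2 -> inv=[2 9 2 4]
Step 4: demand=5,sold=4 ship[2->3]=2 ship[1->2]=2 ship[0->1]=2 prod=2 -> inv=[2 9 2 2]

2 9 2 2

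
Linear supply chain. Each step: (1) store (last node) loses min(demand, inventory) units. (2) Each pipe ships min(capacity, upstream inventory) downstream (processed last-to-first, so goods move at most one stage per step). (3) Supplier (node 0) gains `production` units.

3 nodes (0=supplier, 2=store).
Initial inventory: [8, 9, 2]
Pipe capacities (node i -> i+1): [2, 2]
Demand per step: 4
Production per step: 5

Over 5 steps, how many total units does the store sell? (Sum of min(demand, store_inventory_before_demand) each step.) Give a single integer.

Answer: 10

Derivation:
Step 1: sold=2 (running total=2) -> [11 9 2]
Step 2: sold=2 (running total=4) -> [14 9 2]
Step 3: sold=2 (running total=6) -> [17 9 2]
Step 4: sold=2 (running total=8) -> [20 9 2]
Step 5: sold=2 (running total=10) -> [23 9 2]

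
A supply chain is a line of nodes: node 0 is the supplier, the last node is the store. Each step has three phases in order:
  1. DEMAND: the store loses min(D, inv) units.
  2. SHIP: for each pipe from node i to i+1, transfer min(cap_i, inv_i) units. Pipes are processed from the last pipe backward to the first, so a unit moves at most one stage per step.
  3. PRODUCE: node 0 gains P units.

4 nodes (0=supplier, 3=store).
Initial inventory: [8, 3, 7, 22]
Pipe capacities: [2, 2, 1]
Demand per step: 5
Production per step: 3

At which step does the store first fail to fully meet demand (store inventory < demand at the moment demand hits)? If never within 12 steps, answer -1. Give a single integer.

Step 1: demand=5,sold=5 ship[2->3]=1 ship[1->2]=2 ship[0->1]=2 prod=3 -> [9 3 8 18]
Step 2: demand=5,sold=5 ship[2->3]=1 ship[1->2]=2 ship[0->1]=2 prod=3 -> [10 3 9 14]
Step 3: demand=5,sold=5 ship[2->3]=1 ship[1->2]=2 ship[0->1]=2 prod=3 -> [11 3 10 10]
Step 4: demand=5,sold=5 ship[2->3]=1 ship[1->2]=2 ship[0->1]=2 prod=3 -> [12 3 11 6]
Step 5: demand=5,sold=5 ship[2->3]=1 ship[1->2]=2 ship[0->1]=2 prod=3 -> [13 3 12 2]
Step 6: demand=5,sold=2 ship[2->3]=1 ship[1->2]=2 ship[0->1]=2 prod=3 -> [14 3 13 1]
Step 7: demand=5,sold=1 ship[2->3]=1 ship[1->2]=2 ship[0->1]=2 prod=3 -> [15 3 14 1]
Step 8: demand=5,sold=1 ship[2->3]=1 ship[1->2]=2 ship[0->1]=2 prod=3 -> [16 3 15 1]
Step 9: demand=5,sold=1 ship[2->3]=1 ship[1->2]=2 ship[0->1]=2 prod=3 -> [17 3 16 1]
Step 10: demand=5,sold=1 ship[2->3]=1 ship[1->2]=2 ship[0->1]=2 prod=3 -> [18 3 17 1]
Step 11: demand=5,sold=1 ship[2->3]=1 ship[1->2]=2 ship[0->1]=2 prod=3 -> [19 3 18 1]
Step 12: demand=5,sold=1 ship[2->3]=1 ship[1->2]=2 ship[0->1]=2 prod=3 -> [20 3 19 1]
First stockout at step 6

6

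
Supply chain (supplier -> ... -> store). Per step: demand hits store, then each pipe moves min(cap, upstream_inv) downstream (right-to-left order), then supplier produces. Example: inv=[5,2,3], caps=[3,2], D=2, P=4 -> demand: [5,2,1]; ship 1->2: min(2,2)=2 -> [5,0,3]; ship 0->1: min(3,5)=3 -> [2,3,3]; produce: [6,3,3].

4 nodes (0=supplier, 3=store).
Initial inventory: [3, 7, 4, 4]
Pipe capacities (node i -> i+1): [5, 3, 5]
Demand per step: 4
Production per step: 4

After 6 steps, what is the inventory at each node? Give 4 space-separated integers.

Step 1: demand=4,sold=4 ship[2->3]=4 ship[1->2]=3 ship[0->1]=3 prod=4 -> inv=[4 7 3 4]
Step 2: demand=4,sold=4 ship[2->3]=3 ship[1->2]=3 ship[0->1]=4 prod=4 -> inv=[4 8 3 3]
Step 3: demand=4,sold=3 ship[2->3]=3 ship[1->2]=3 ship[0->1]=4 prod=4 -> inv=[4 9 3 3]
Step 4: demand=4,sold=3 ship[2->3]=3 ship[1->2]=3 ship[0->1]=4 prod=4 -> inv=[4 10 3 3]
Step 5: demand=4,sold=3 ship[2->3]=3 ship[1->2]=3 ship[0->1]=4 prod=4 -> inv=[4 11 3 3]
Step 6: demand=4,sold=3 ship[2->3]=3 ship[1->2]=3 ship[0->1]=4 prod=4 -> inv=[4 12 3 3]

4 12 3 3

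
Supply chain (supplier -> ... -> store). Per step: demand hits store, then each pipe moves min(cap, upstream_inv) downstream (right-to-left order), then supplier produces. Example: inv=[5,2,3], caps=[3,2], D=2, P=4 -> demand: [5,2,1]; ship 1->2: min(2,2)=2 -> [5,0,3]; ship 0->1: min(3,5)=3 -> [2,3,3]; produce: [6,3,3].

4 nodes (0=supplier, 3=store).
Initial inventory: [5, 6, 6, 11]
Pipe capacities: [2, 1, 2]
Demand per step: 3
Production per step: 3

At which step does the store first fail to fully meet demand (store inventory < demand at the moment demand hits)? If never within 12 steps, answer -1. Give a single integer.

Step 1: demand=3,sold=3 ship[2->3]=2 ship[1->2]=1 ship[0->1]=2 prod=3 -> [6 7 5 10]
Step 2: demand=3,sold=3 ship[2->3]=2 ship[1->2]=1 ship[0->1]=2 prod=3 -> [7 8 4 9]
Step 3: demand=3,sold=3 ship[2->3]=2 ship[1->2]=1 ship[0->1]=2 prod=3 -> [8 9 3 8]
Step 4: demand=3,sold=3 ship[2->3]=2 ship[1->2]=1 ship[0->1]=2 prod=3 -> [9 10 2 7]
Step 5: demand=3,sold=3 ship[2->3]=2 ship[1->2]=1 ship[0->1]=2 prod=3 -> [10 11 1 6]
Step 6: demand=3,sold=3 ship[2->3]=1 ship[1->2]=1 ship[0->1]=2 prod=3 -> [11 12 1 4]
Step 7: demand=3,sold=3 ship[2->3]=1 ship[1->2]=1 ship[0->1]=2 prod=3 -> [12 13 1 2]
Step 8: demand=3,sold=2 ship[2->3]=1 ship[1->2]=1 ship[0->1]=2 prod=3 -> [13 14 1 1]
Step 9: demand=3,sold=1 ship[2->3]=1 ship[1->2]=1 ship[0->1]=2 prod=3 -> [14 15 1 1]
Step 10: demand=3,sold=1 ship[2->3]=1 ship[1->2]=1 ship[0->1]=2 prod=3 -> [15 16 1 1]
Step 11: demand=3,sold=1 ship[2->3]=1 ship[1->2]=1 ship[0->1]=2 prod=3 -> [16 17 1 1]
Step 12: demand=3,sold=1 ship[2->3]=1 ship[1->2]=1 ship[0->1]=2 prod=3 -> [17 18 1 1]
First stockout at step 8

8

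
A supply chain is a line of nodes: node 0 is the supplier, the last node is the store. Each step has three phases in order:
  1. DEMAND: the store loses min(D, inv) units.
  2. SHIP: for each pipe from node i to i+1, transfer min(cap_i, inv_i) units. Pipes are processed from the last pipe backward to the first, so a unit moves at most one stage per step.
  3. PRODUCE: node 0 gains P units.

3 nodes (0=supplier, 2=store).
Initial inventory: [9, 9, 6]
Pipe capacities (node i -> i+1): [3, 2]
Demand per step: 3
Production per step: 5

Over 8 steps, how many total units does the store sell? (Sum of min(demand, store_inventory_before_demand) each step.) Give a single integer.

Answer: 20

Derivation:
Step 1: sold=3 (running total=3) -> [11 10 5]
Step 2: sold=3 (running total=6) -> [13 11 4]
Step 3: sold=3 (running total=9) -> [15 12 3]
Step 4: sold=3 (running total=12) -> [17 13 2]
Step 5: sold=2 (running total=14) -> [19 14 2]
Step 6: sold=2 (running total=16) -> [21 15 2]
Step 7: sold=2 (running total=18) -> [23 16 2]
Step 8: sold=2 (running total=20) -> [25 17 2]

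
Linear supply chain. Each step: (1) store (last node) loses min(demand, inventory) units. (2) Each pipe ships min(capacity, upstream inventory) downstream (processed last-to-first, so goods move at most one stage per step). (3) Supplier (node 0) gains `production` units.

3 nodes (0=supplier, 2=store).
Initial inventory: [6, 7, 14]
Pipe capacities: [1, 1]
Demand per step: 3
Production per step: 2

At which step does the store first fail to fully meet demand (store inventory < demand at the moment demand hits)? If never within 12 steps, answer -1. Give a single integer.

Step 1: demand=3,sold=3 ship[1->2]=1 ship[0->1]=1 prod=2 -> [7 7 12]
Step 2: demand=3,sold=3 ship[1->2]=1 ship[0->1]=1 prod=2 -> [8 7 10]
Step 3: demand=3,sold=3 ship[1->2]=1 ship[0->1]=1 prod=2 -> [9 7 8]
Step 4: demand=3,sold=3 ship[1->2]=1 ship[0->1]=1 prod=2 -> [10 7 6]
Step 5: demand=3,sold=3 ship[1->2]=1 ship[0->1]=1 prod=2 -> [11 7 4]
Step 6: demand=3,sold=3 ship[1->2]=1 ship[0->1]=1 prod=2 -> [12 7 2]
Step 7: demand=3,sold=2 ship[1->2]=1 ship[0->1]=1 prod=2 -> [13 7 1]
Step 8: demand=3,sold=1 ship[1->2]=1 ship[0->1]=1 prod=2 -> [14 7 1]
Step 9: demand=3,sold=1 ship[1->2]=1 ship[0->1]=1 prod=2 -> [15 7 1]
Step 10: demand=3,sold=1 ship[1->2]=1 ship[0->1]=1 prod=2 -> [16 7 1]
Step 11: demand=3,sold=1 ship[1->2]=1 ship[0->1]=1 prod=2 -> [17 7 1]
Step 12: demand=3,sold=1 ship[1->2]=1 ship[0->1]=1 prod=2 -> [18 7 1]
First stockout at step 7

7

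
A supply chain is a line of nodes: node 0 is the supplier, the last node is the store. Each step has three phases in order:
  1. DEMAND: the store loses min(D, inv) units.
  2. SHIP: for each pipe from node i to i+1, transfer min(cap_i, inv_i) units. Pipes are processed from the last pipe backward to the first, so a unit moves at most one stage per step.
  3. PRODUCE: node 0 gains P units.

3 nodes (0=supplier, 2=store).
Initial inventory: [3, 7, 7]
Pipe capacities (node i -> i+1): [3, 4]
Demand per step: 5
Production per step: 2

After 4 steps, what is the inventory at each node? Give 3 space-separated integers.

Step 1: demand=5,sold=5 ship[1->2]=4 ship[0->1]=3 prod=2 -> inv=[2 6 6]
Step 2: demand=5,sold=5 ship[1->2]=4 ship[0->1]=2 prod=2 -> inv=[2 4 5]
Step 3: demand=5,sold=5 ship[1->2]=4 ship[0->1]=2 prod=2 -> inv=[2 2 4]
Step 4: demand=5,sold=4 ship[1->2]=2 ship[0->1]=2 prod=2 -> inv=[2 2 2]

2 2 2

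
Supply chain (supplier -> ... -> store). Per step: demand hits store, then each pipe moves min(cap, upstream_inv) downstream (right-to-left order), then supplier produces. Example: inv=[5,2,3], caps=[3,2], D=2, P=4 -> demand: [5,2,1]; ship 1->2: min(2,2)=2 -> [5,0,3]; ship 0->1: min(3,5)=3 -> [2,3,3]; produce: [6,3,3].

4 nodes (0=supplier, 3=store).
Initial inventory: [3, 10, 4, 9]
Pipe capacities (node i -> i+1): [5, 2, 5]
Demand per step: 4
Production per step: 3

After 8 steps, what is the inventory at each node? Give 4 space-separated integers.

Step 1: demand=4,sold=4 ship[2->3]=4 ship[1->2]=2 ship[0->1]=3 prod=3 -> inv=[3 11 2 9]
Step 2: demand=4,sold=4 ship[2->3]=2 ship[1->2]=2 ship[0->1]=3 prod=3 -> inv=[3 12 2 7]
Step 3: demand=4,sold=4 ship[2->3]=2 ship[1->2]=2 ship[0->1]=3 prod=3 -> inv=[3 13 2 5]
Step 4: demand=4,sold=4 ship[2->3]=2 ship[1->2]=2 ship[0->1]=3 prod=3 -> inv=[3 14 2 3]
Step 5: demand=4,sold=3 ship[2->3]=2 ship[1->2]=2 ship[0->1]=3 prod=3 -> inv=[3 15 2 2]
Step 6: demand=4,sold=2 ship[2->3]=2 ship[1->2]=2 ship[0->1]=3 prod=3 -> inv=[3 16 2 2]
Step 7: demand=4,sold=2 ship[2->3]=2 ship[1->2]=2 ship[0->1]=3 prod=3 -> inv=[3 17 2 2]
Step 8: demand=4,sold=2 ship[2->3]=2 ship[1->2]=2 ship[0->1]=3 prod=3 -> inv=[3 18 2 2]

3 18 2 2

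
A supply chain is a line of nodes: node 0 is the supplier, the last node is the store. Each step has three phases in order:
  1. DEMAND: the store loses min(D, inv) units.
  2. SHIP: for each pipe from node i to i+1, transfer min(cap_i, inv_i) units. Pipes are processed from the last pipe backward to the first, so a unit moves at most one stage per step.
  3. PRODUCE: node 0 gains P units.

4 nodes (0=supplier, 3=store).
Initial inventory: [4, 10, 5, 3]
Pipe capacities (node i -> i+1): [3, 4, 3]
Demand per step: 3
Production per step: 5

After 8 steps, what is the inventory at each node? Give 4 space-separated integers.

Step 1: demand=3,sold=3 ship[2->3]=3 ship[1->2]=4 ship[0->1]=3 prod=5 -> inv=[6 9 6 3]
Step 2: demand=3,sold=3 ship[2->3]=3 ship[1->2]=4 ship[0->1]=3 prod=5 -> inv=[8 8 7 3]
Step 3: demand=3,sold=3 ship[2->3]=3 ship[1->2]=4 ship[0->1]=3 prod=5 -> inv=[10 7 8 3]
Step 4: demand=3,sold=3 ship[2->3]=3 ship[1->2]=4 ship[0->1]=3 prod=5 -> inv=[12 6 9 3]
Step 5: demand=3,sold=3 ship[2->3]=3 ship[1->2]=4 ship[0->1]=3 prod=5 -> inv=[14 5 10 3]
Step 6: demand=3,sold=3 ship[2->3]=3 ship[1->2]=4 ship[0->1]=3 prod=5 -> inv=[16 4 11 3]
Step 7: demand=3,sold=3 ship[2->3]=3 ship[1->2]=4 ship[0->1]=3 prod=5 -> inv=[18 3 12 3]
Step 8: demand=3,sold=3 ship[2->3]=3 ship[1->2]=3 ship[0->1]=3 prod=5 -> inv=[20 3 12 3]

20 3 12 3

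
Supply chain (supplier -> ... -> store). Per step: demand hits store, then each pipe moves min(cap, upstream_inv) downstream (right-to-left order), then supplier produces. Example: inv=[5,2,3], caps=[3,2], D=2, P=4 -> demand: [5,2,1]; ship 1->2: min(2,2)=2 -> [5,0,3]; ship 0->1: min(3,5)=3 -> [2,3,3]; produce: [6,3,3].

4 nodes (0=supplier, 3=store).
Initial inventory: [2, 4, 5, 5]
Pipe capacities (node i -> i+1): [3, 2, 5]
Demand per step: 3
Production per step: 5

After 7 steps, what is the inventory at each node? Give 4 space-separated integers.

Step 1: demand=3,sold=3 ship[2->3]=5 ship[1->2]=2 ship[0->1]=2 prod=5 -> inv=[5 4 2 7]
Step 2: demand=3,sold=3 ship[2->3]=2 ship[1->2]=2 ship[0->1]=3 prod=5 -> inv=[7 5 2 6]
Step 3: demand=3,sold=3 ship[2->3]=2 ship[1->2]=2 ship[0->1]=3 prod=5 -> inv=[9 6 2 5]
Step 4: demand=3,sold=3 ship[2->3]=2 ship[1->2]=2 ship[0->1]=3 prod=5 -> inv=[11 7 2 4]
Step 5: demand=3,sold=3 ship[2->3]=2 ship[1->2]=2 ship[0->1]=3 prod=5 -> inv=[13 8 2 3]
Step 6: demand=3,sold=3 ship[2->3]=2 ship[1->2]=2 ship[0->1]=3 prod=5 -> inv=[15 9 2 2]
Step 7: demand=3,sold=2 ship[2->3]=2 ship[1->2]=2 ship[0->1]=3 prod=5 -> inv=[17 10 2 2]

17 10 2 2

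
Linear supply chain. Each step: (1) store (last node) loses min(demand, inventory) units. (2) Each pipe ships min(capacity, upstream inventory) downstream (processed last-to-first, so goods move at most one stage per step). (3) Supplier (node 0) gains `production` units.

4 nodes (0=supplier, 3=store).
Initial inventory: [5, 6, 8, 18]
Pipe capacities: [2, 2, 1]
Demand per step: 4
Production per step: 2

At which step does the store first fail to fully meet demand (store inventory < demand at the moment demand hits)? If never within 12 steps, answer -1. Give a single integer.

Step 1: demand=4,sold=4 ship[2->3]=1 ship[1->2]=2 ship[0->1]=2 prod=2 -> [5 6 9 15]
Step 2: demand=4,sold=4 ship[2->3]=1 ship[1->2]=2 ship[0->1]=2 prod=2 -> [5 6 10 12]
Step 3: demand=4,sold=4 ship[2->3]=1 ship[1->2]=2 ship[0->1]=2 prod=2 -> [5 6 11 9]
Step 4: demand=4,sold=4 ship[2->3]=1 ship[1->2]=2 ship[0->1]=2 prod=2 -> [5 6 12 6]
Step 5: demand=4,sold=4 ship[2->3]=1 ship[1->2]=2 ship[0->1]=2 prod=2 -> [5 6 13 3]
Step 6: demand=4,sold=3 ship[2->3]=1 ship[1->2]=2 ship[0->1]=2 prod=2 -> [5 6 14 1]
Step 7: demand=4,sold=1 ship[2->3]=1 ship[1->2]=2 ship[0->1]=2 prod=2 -> [5 6 15 1]
Step 8: demand=4,sold=1 ship[2->3]=1 ship[1->2]=2 ship[0->1]=2 prod=2 -> [5 6 16 1]
Step 9: demand=4,sold=1 ship[2->3]=1 ship[1->2]=2 ship[0->1]=2 prod=2 -> [5 6 17 1]
Step 10: demand=4,sold=1 ship[2->3]=1 ship[1->2]=2 ship[0->1]=2 prod=2 -> [5 6 18 1]
Step 11: demand=4,sold=1 ship[2->3]=1 ship[1->2]=2 ship[0->1]=2 prod=2 -> [5 6 19 1]
Step 12: demand=4,sold=1 ship[2->3]=1 ship[1->2]=2 ship[0->1]=2 prod=2 -> [5 6 20 1]
First stockout at step 6

6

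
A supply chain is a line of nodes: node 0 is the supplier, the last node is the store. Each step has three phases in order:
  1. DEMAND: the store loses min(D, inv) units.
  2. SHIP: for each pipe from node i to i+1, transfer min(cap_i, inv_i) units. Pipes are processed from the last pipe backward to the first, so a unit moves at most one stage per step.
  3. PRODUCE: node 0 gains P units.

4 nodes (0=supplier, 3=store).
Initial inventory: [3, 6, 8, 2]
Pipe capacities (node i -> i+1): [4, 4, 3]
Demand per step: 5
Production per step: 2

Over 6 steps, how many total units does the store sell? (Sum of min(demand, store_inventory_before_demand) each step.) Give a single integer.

Step 1: sold=2 (running total=2) -> [2 5 9 3]
Step 2: sold=3 (running total=5) -> [2 3 10 3]
Step 3: sold=3 (running total=8) -> [2 2 10 3]
Step 4: sold=3 (running total=11) -> [2 2 9 3]
Step 5: sold=3 (running total=14) -> [2 2 8 3]
Step 6: sold=3 (running total=17) -> [2 2 7 3]

Answer: 17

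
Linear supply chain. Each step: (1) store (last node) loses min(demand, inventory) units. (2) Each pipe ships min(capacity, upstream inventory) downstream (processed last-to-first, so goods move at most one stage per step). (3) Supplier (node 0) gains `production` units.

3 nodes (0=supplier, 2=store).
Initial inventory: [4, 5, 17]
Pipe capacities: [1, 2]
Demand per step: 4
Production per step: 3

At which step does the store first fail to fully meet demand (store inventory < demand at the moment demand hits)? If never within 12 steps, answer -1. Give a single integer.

Step 1: demand=4,sold=4 ship[1->2]=2 ship[0->1]=1 prod=3 -> [6 4 15]
Step 2: demand=4,sold=4 ship[1->2]=2 ship[0->1]=1 prod=3 -> [8 3 13]
Step 3: demand=4,sold=4 ship[1->2]=2 ship[0->1]=1 prod=3 -> [10 2 11]
Step 4: demand=4,sold=4 ship[1->2]=2 ship[0->1]=1 prod=3 -> [12 1 9]
Step 5: demand=4,sold=4 ship[1->2]=1 ship[0->1]=1 prod=3 -> [14 1 6]
Step 6: demand=4,sold=4 ship[1->2]=1 ship[0->1]=1 prod=3 -> [16 1 3]
Step 7: demand=4,sold=3 ship[1->2]=1 ship[0->1]=1 prod=3 -> [18 1 1]
Step 8: demand=4,sold=1 ship[1->2]=1 ship[0->1]=1 prod=3 -> [20 1 1]
Step 9: demand=4,sold=1 ship[1->2]=1 ship[0->1]=1 prod=3 -> [22 1 1]
Step 10: demand=4,sold=1 ship[1->2]=1 ship[0->1]=1 prod=3 -> [24 1 1]
Step 11: demand=4,sold=1 ship[1->2]=1 ship[0->1]=1 prod=3 -> [26 1 1]
Step 12: demand=4,sold=1 ship[1->2]=1 ship[0->1]=1 prod=3 -> [28 1 1]
First stockout at step 7

7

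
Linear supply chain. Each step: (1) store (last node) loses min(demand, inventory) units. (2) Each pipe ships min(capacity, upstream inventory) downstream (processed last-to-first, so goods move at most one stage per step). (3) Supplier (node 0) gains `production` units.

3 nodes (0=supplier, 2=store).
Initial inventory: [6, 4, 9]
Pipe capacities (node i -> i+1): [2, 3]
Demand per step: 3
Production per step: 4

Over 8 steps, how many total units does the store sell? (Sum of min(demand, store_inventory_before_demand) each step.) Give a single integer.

Step 1: sold=3 (running total=3) -> [8 3 9]
Step 2: sold=3 (running total=6) -> [10 2 9]
Step 3: sold=3 (running total=9) -> [12 2 8]
Step 4: sold=3 (running total=12) -> [14 2 7]
Step 5: sold=3 (running total=15) -> [16 2 6]
Step 6: sold=3 (running total=18) -> [18 2 5]
Step 7: sold=3 (running total=21) -> [20 2 4]
Step 8: sold=3 (running total=24) -> [22 2 3]

Answer: 24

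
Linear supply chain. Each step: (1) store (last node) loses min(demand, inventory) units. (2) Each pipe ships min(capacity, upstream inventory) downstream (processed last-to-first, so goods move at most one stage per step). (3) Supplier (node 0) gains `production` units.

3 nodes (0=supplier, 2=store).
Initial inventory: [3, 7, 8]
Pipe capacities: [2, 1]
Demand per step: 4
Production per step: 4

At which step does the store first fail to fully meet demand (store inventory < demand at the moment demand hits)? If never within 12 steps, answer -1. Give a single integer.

Step 1: demand=4,sold=4 ship[1->2]=1 ship[0->1]=2 prod=4 -> [5 8 5]
Step 2: demand=4,sold=4 ship[1->2]=1 ship[0->1]=2 prod=4 -> [7 9 2]
Step 3: demand=4,sold=2 ship[1->2]=1 ship[0->1]=2 prod=4 -> [9 10 1]
Step 4: demand=4,sold=1 ship[1->2]=1 ship[0->1]=2 prod=4 -> [11 11 1]
Step 5: demand=4,sold=1 ship[1->2]=1 ship[0->1]=2 prod=4 -> [13 12 1]
Step 6: demand=4,sold=1 ship[1->2]=1 ship[0->1]=2 prod=4 -> [15 13 1]
Step 7: demand=4,sold=1 ship[1->2]=1 ship[0->1]=2 prod=4 -> [17 14 1]
Step 8: demand=4,sold=1 ship[1->2]=1 ship[0->1]=2 prod=4 -> [19 15 1]
Step 9: demand=4,sold=1 ship[1->2]=1 ship[0->1]=2 prod=4 -> [21 16 1]
Step 10: demand=4,sold=1 ship[1->2]=1 ship[0->1]=2 prod=4 -> [23 17 1]
Step 11: demand=4,sold=1 ship[1->2]=1 ship[0->1]=2 prod=4 -> [25 18 1]
Step 12: demand=4,sold=1 ship[1->2]=1 ship[0->1]=2 prod=4 -> [27 19 1]
First stockout at step 3

3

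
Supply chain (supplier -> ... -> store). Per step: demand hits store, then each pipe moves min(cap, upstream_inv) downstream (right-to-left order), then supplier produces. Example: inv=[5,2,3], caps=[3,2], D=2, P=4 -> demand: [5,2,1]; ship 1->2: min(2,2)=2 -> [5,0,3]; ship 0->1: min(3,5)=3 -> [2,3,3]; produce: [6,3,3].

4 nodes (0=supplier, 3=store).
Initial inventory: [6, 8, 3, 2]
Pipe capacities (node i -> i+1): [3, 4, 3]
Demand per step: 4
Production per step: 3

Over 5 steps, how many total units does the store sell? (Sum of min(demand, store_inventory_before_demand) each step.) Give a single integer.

Step 1: sold=2 (running total=2) -> [6 7 4 3]
Step 2: sold=3 (running total=5) -> [6 6 5 3]
Step 3: sold=3 (running total=8) -> [6 5 6 3]
Step 4: sold=3 (running total=11) -> [6 4 7 3]
Step 5: sold=3 (running total=14) -> [6 3 8 3]

Answer: 14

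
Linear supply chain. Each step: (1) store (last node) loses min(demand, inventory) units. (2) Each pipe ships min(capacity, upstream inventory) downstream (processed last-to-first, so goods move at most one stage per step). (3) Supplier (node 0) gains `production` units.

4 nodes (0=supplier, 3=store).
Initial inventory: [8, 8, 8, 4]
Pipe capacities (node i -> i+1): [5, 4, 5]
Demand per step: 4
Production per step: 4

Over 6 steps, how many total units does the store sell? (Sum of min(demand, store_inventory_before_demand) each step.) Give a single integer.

Step 1: sold=4 (running total=4) -> [7 9 7 5]
Step 2: sold=4 (running total=8) -> [6 10 6 6]
Step 3: sold=4 (running total=12) -> [5 11 5 7]
Step 4: sold=4 (running total=16) -> [4 12 4 8]
Step 5: sold=4 (running total=20) -> [4 12 4 8]
Step 6: sold=4 (running total=24) -> [4 12 4 8]

Answer: 24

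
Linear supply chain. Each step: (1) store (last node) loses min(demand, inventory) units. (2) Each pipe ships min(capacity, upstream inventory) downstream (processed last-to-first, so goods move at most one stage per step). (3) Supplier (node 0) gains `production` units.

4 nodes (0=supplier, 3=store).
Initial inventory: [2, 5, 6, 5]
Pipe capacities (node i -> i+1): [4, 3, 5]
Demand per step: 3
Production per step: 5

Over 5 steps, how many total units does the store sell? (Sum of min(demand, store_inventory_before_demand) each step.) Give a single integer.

Answer: 15

Derivation:
Step 1: sold=3 (running total=3) -> [5 4 4 7]
Step 2: sold=3 (running total=6) -> [6 5 3 8]
Step 3: sold=3 (running total=9) -> [7 6 3 8]
Step 4: sold=3 (running total=12) -> [8 7 3 8]
Step 5: sold=3 (running total=15) -> [9 8 3 8]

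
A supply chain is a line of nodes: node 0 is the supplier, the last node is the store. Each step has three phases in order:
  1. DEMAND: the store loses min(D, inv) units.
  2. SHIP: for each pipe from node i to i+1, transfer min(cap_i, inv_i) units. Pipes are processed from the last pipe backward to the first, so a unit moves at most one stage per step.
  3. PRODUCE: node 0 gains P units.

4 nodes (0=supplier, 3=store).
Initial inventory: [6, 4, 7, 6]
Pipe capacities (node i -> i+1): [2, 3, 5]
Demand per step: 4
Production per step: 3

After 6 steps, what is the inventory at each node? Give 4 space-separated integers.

Step 1: demand=4,sold=4 ship[2->3]=5 ship[1->2]=3 ship[0->1]=2 prod=3 -> inv=[7 3 5 7]
Step 2: demand=4,sold=4 ship[2->3]=5 ship[1->2]=3 ship[0->1]=2 prod=3 -> inv=[8 2 3 8]
Step 3: demand=4,sold=4 ship[2->3]=3 ship[1->2]=2 ship[0->1]=2 prod=3 -> inv=[9 2 2 7]
Step 4: demand=4,sold=4 ship[2->3]=2 ship[1->2]=2 ship[0->1]=2 prod=3 -> inv=[10 2 2 5]
Step 5: demand=4,sold=4 ship[2->3]=2 ship[1->2]=2 ship[0->1]=2 prod=3 -> inv=[11 2 2 3]
Step 6: demand=4,sold=3 ship[2->3]=2 ship[1->2]=2 ship[0->1]=2 prod=3 -> inv=[12 2 2 2]

12 2 2 2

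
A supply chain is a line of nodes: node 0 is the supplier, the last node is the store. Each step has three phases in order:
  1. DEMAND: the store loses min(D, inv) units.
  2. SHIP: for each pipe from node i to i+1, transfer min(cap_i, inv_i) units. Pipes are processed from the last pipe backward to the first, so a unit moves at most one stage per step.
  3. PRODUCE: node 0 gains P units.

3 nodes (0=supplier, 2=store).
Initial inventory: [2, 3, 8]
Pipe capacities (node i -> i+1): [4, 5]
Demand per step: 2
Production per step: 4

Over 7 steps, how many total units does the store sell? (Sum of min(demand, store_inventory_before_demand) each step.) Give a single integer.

Answer: 14

Derivation:
Step 1: sold=2 (running total=2) -> [4 2 9]
Step 2: sold=2 (running total=4) -> [4 4 9]
Step 3: sold=2 (running total=6) -> [4 4 11]
Step 4: sold=2 (running total=8) -> [4 4 13]
Step 5: sold=2 (running total=10) -> [4 4 15]
Step 6: sold=2 (running total=12) -> [4 4 17]
Step 7: sold=2 (running total=14) -> [4 4 19]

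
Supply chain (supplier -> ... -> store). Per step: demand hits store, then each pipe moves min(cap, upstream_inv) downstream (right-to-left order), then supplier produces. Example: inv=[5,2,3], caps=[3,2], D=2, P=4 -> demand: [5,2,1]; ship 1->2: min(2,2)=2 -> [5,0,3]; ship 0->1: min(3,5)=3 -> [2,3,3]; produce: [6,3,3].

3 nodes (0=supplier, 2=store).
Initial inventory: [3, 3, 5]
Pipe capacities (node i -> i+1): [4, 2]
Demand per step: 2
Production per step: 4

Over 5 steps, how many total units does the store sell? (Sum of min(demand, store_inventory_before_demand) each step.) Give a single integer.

Step 1: sold=2 (running total=2) -> [4 4 5]
Step 2: sold=2 (running total=4) -> [4 6 5]
Step 3: sold=2 (running total=6) -> [4 8 5]
Step 4: sold=2 (running total=8) -> [4 10 5]
Step 5: sold=2 (running total=10) -> [4 12 5]

Answer: 10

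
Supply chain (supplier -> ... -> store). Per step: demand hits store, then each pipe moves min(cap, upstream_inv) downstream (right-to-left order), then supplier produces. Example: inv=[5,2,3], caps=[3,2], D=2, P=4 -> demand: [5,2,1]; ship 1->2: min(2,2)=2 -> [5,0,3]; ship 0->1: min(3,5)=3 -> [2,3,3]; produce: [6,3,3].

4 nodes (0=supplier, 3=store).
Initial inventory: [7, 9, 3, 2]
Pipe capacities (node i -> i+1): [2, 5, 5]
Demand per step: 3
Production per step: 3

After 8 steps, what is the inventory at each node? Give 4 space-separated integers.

Step 1: demand=3,sold=2 ship[2->3]=3 ship[1->2]=5 ship[0->1]=2 prod=3 -> inv=[8 6 5 3]
Step 2: demand=3,sold=3 ship[2->3]=5 ship[1->2]=5 ship[0->1]=2 prod=3 -> inv=[9 3 5 5]
Step 3: demand=3,sold=3 ship[2->3]=5 ship[1->2]=3 ship[0->1]=2 prod=3 -> inv=[10 2 3 7]
Step 4: demand=3,sold=3 ship[2->3]=3 ship[1->2]=2 ship[0->1]=2 prod=3 -> inv=[11 2 2 7]
Step 5: demand=3,sold=3 ship[2->3]=2 ship[1->2]=2 ship[0->1]=2 prod=3 -> inv=[12 2 2 6]
Step 6: demand=3,sold=3 ship[2->3]=2 ship[1->2]=2 ship[0->1]=2 prod=3 -> inv=[13 2 2 5]
Step 7: demand=3,sold=3 ship[2->3]=2 ship[1->2]=2 ship[0->1]=2 prod=3 -> inv=[14 2 2 4]
Step 8: demand=3,sold=3 ship[2->3]=2 ship[1->2]=2 ship[0->1]=2 prod=3 -> inv=[15 2 2 3]

15 2 2 3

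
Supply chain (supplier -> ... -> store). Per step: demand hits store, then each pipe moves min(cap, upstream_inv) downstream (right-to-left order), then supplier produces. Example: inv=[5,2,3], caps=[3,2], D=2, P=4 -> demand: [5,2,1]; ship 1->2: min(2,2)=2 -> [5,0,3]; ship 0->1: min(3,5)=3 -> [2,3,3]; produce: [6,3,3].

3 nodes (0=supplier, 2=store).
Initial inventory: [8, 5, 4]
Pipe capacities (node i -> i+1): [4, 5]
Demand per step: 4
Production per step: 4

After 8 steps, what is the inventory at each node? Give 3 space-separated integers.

Step 1: demand=4,sold=4 ship[1->2]=5 ship[0->1]=4 prod=4 -> inv=[8 4 5]
Step 2: demand=4,sold=4 ship[1->2]=4 ship[0->1]=4 prod=4 -> inv=[8 4 5]
Step 3: demand=4,sold=4 ship[1->2]=4 ship[0->1]=4 prod=4 -> inv=[8 4 5]
Step 4: demand=4,sold=4 ship[1->2]=4 ship[0->1]=4 prod=4 -> inv=[8 4 5]
Step 5: demand=4,sold=4 ship[1->2]=4 ship[0->1]=4 prod=4 -> inv=[8 4 5]
Step 6: demand=4,sold=4 ship[1->2]=4 ship[0->1]=4 prod=4 -> inv=[8 4 5]
Step 7: demand=4,sold=4 ship[1->2]=4 ship[0->1]=4 prod=4 -> inv=[8 4 5]
Step 8: demand=4,sold=4 ship[1->2]=4 ship[0->1]=4 prod=4 -> inv=[8 4 5]

8 4 5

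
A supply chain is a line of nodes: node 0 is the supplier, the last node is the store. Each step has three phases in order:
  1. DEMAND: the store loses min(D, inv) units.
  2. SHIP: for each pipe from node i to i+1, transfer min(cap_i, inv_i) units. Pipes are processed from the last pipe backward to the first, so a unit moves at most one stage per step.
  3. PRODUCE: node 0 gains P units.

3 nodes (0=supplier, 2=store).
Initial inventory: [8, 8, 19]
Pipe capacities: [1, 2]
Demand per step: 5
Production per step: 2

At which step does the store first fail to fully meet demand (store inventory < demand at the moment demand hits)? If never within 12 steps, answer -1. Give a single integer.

Step 1: demand=5,sold=5 ship[1->2]=2 ship[0->1]=1 prod=2 -> [9 7 16]
Step 2: demand=5,sold=5 ship[1->2]=2 ship[0->1]=1 prod=2 -> [10 6 13]
Step 3: demand=5,sold=5 ship[1->2]=2 ship[0->1]=1 prod=2 -> [11 5 10]
Step 4: demand=5,sold=5 ship[1->2]=2 ship[0->1]=1 prod=2 -> [12 4 7]
Step 5: demand=5,sold=5 ship[1->2]=2 ship[0->1]=1 prod=2 -> [13 3 4]
Step 6: demand=5,sold=4 ship[1->2]=2 ship[0->1]=1 prod=2 -> [14 2 2]
Step 7: demand=5,sold=2 ship[1->2]=2 ship[0->1]=1 prod=2 -> [15 1 2]
Step 8: demand=5,sold=2 ship[1->2]=1 ship[0->1]=1 prod=2 -> [16 1 1]
Step 9: demand=5,sold=1 ship[1->2]=1 ship[0->1]=1 prod=2 -> [17 1 1]
Step 10: demand=5,sold=1 ship[1->2]=1 ship[0->1]=1 prod=2 -> [18 1 1]
Step 11: demand=5,sold=1 ship[1->2]=1 ship[0->1]=1 prod=2 -> [19 1 1]
Step 12: demand=5,sold=1 ship[1->2]=1 ship[0->1]=1 prod=2 -> [20 1 1]
First stockout at step 6

6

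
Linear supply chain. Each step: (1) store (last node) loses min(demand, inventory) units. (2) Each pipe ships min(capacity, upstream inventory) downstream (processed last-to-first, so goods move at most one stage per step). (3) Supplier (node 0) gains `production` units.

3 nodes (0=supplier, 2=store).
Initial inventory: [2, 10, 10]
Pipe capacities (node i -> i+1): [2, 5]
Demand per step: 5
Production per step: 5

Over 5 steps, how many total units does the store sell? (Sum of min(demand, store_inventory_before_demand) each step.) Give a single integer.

Step 1: sold=5 (running total=5) -> [5 7 10]
Step 2: sold=5 (running total=10) -> [8 4 10]
Step 3: sold=5 (running total=15) -> [11 2 9]
Step 4: sold=5 (running total=20) -> [14 2 6]
Step 5: sold=5 (running total=25) -> [17 2 3]

Answer: 25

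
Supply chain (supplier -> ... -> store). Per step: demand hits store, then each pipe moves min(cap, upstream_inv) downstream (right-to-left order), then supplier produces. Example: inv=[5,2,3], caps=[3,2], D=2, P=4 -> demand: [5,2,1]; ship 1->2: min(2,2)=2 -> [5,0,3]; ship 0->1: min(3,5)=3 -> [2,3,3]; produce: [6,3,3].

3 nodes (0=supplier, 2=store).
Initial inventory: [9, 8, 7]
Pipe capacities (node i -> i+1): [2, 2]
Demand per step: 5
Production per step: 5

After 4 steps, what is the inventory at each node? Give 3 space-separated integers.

Step 1: demand=5,sold=5 ship[1->2]=2 ship[0->1]=2 prod=5 -> inv=[12 8 4]
Step 2: demand=5,sold=4 ship[1->2]=2 ship[0->1]=2 prod=5 -> inv=[15 8 2]
Step 3: demand=5,sold=2 ship[1->2]=2 ship[0->1]=2 prod=5 -> inv=[18 8 2]
Step 4: demand=5,sold=2 ship[1->2]=2 ship[0->1]=2 prod=5 -> inv=[21 8 2]

21 8 2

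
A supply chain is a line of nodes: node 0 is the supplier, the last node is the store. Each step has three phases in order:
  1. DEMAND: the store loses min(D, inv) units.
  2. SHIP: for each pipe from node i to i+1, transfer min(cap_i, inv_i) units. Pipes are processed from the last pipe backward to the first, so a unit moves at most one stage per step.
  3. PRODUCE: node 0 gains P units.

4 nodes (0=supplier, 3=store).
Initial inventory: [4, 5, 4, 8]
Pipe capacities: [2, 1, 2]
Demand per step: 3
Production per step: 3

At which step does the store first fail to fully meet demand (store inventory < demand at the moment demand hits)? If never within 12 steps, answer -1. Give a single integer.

Step 1: demand=3,sold=3 ship[2->3]=2 ship[1->2]=1 ship[0->1]=2 prod=3 -> [5 6 3 7]
Step 2: demand=3,sold=3 ship[2->3]=2 ship[1->2]=1 ship[0->1]=2 prod=3 -> [6 7 2 6]
Step 3: demand=3,sold=3 ship[2->3]=2 ship[1->2]=1 ship[0->1]=2 prod=3 -> [7 8 1 5]
Step 4: demand=3,sold=3 ship[2->3]=1 ship[1->2]=1 ship[0->1]=2 prod=3 -> [8 9 1 3]
Step 5: demand=3,sold=3 ship[2->3]=1 ship[1->2]=1 ship[0->1]=2 prod=3 -> [9 10 1 1]
Step 6: demand=3,sold=1 ship[2->3]=1 ship[1->2]=1 ship[0->1]=2 prod=3 -> [10 11 1 1]
Step 7: demand=3,sold=1 ship[2->3]=1 ship[1->2]=1 ship[0->1]=2 prod=3 -> [11 12 1 1]
Step 8: demand=3,sold=1 ship[2->3]=1 ship[1->2]=1 ship[0->1]=2 prod=3 -> [12 13 1 1]
Step 9: demand=3,sold=1 ship[2->3]=1 ship[1->2]=1 ship[0->1]=2 prod=3 -> [13 14 1 1]
Step 10: demand=3,sold=1 ship[2->3]=1 ship[1->2]=1 ship[0->1]=2 prod=3 -> [14 15 1 1]
Step 11: demand=3,sold=1 ship[2->3]=1 ship[1->2]=1 ship[0->1]=2 prod=3 -> [15 16 1 1]
Step 12: demand=3,sold=1 ship[2->3]=1 ship[1->2]=1 ship[0->1]=2 prod=3 -> [16 17 1 1]
First stockout at step 6

6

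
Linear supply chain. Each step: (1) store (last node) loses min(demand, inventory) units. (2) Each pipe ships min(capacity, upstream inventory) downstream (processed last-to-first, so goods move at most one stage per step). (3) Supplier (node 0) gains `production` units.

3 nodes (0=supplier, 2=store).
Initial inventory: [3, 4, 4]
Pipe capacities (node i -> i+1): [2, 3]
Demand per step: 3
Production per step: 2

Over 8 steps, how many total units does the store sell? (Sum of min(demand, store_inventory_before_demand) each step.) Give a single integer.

Answer: 20

Derivation:
Step 1: sold=3 (running total=3) -> [3 3 4]
Step 2: sold=3 (running total=6) -> [3 2 4]
Step 3: sold=3 (running total=9) -> [3 2 3]
Step 4: sold=3 (running total=12) -> [3 2 2]
Step 5: sold=2 (running total=14) -> [3 2 2]
Step 6: sold=2 (running total=16) -> [3 2 2]
Step 7: sold=2 (running total=18) -> [3 2 2]
Step 8: sold=2 (running total=20) -> [3 2 2]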